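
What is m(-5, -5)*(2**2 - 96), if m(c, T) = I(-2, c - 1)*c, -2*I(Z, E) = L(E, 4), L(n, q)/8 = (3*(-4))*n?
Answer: -132480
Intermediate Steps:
L(n, q) = -96*n (L(n, q) = 8*((3*(-4))*n) = 8*(-12*n) = -96*n)
I(Z, E) = 48*E (I(Z, E) = -(-48)*E = 48*E)
m(c, T) = c*(-48 + 48*c) (m(c, T) = (48*(c - 1))*c = (48*(-1 + c))*c = (-48 + 48*c)*c = c*(-48 + 48*c))
m(-5, -5)*(2**2 - 96) = (48*(-5)*(-1 - 5))*(2**2 - 96) = (48*(-5)*(-6))*(4 - 96) = 1440*(-92) = -132480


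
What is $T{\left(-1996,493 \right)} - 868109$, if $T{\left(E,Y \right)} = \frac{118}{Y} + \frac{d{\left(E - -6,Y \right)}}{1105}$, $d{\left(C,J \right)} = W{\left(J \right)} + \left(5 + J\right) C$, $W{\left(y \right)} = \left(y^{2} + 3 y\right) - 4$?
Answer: $- \frac{27840193619}{32045} \approx -8.6878 \cdot 10^{5}$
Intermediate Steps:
$W{\left(y \right)} = -4 + y^{2} + 3 y$
$d{\left(C,J \right)} = -4 + J^{2} + 3 J + C \left(5 + J\right)$ ($d{\left(C,J \right)} = \left(-4 + J^{2} + 3 J\right) + \left(5 + J\right) C = \left(-4 + J^{2} + 3 J\right) + C \left(5 + J\right) = -4 + J^{2} + 3 J + C \left(5 + J\right)$)
$T{\left(E,Y \right)} = \frac{2}{85} + \frac{118}{Y} + \frac{E}{221} + \frac{Y^{2}}{1105} + \frac{3 Y}{1105} + \frac{Y \left(6 + E\right)}{1105}$ ($T{\left(E,Y \right)} = \frac{118}{Y} + \frac{-4 + Y^{2} + 3 Y + 5 \left(E - -6\right) + \left(E - -6\right) Y}{1105} = \frac{118}{Y} + \left(-4 + Y^{2} + 3 Y + 5 \left(E + 6\right) + \left(E + 6\right) Y\right) \frac{1}{1105} = \frac{118}{Y} + \left(-4 + Y^{2} + 3 Y + 5 \left(6 + E\right) + \left(6 + E\right) Y\right) \frac{1}{1105} = \frac{118}{Y} + \left(-4 + Y^{2} + 3 Y + \left(30 + 5 E\right) + Y \left(6 + E\right)\right) \frac{1}{1105} = \frac{118}{Y} + \left(26 + Y^{2} + 3 Y + 5 E + Y \left(6 + E\right)\right) \frac{1}{1105} = \frac{118}{Y} + \left(\frac{2}{85} + \frac{E}{221} + \frac{Y^{2}}{1105} + \frac{3 Y}{1105} + \frac{Y \left(6 + E\right)}{1105}\right) = \frac{2}{85} + \frac{118}{Y} + \frac{E}{221} + \frac{Y^{2}}{1105} + \frac{3 Y}{1105} + \frac{Y \left(6 + E\right)}{1105}$)
$T{\left(-1996,493 \right)} - 868109 = \frac{130390 + 493 \left(26 + 493^{2} + 3 \cdot 493 + 5 \left(-1996\right) + 493 \left(6 - 1996\right)\right)}{1105 \cdot 493} - 868109 = \frac{1}{1105} \cdot \frac{1}{493} \left(130390 + 493 \left(26 + 243049 + 1479 - 9980 + 493 \left(-1990\right)\right)\right) - 868109 = \frac{1}{1105} \cdot \frac{1}{493} \left(130390 + 493 \left(26 + 243049 + 1479 - 9980 - 981070\right)\right) - 868109 = \frac{1}{1105} \cdot \frac{1}{493} \left(130390 + 493 \left(-746496\right)\right) - 868109 = \frac{1}{1105} \cdot \frac{1}{493} \left(130390 - 368022528\right) - 868109 = \frac{1}{1105} \cdot \frac{1}{493} \left(-367892138\right) - 868109 = - \frac{21640714}{32045} - 868109 = - \frac{27840193619}{32045}$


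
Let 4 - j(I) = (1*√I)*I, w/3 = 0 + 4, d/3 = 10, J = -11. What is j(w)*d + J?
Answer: 109 - 720*√3 ≈ -1138.1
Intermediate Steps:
d = 30 (d = 3*10 = 30)
w = 12 (w = 3*(0 + 4) = 3*4 = 12)
j(I) = 4 - I^(3/2) (j(I) = 4 - 1*√I*I = 4 - √I*I = 4 - I^(3/2))
j(w)*d + J = (4 - 12^(3/2))*30 - 11 = (4 - 24*√3)*30 - 11 = (120 - 720*√3) - 11 = 109 - 720*√3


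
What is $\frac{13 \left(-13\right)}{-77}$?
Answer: $\frac{169}{77} \approx 2.1948$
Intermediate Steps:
$\frac{13 \left(-13\right)}{-77} = \left(-169\right) \left(- \frac{1}{77}\right) = \frac{169}{77}$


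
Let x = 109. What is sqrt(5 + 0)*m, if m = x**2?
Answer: 11881*sqrt(5) ≈ 26567.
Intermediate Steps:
m = 11881 (m = 109**2 = 11881)
sqrt(5 + 0)*m = sqrt(5 + 0)*11881 = sqrt(5)*11881 = 11881*sqrt(5)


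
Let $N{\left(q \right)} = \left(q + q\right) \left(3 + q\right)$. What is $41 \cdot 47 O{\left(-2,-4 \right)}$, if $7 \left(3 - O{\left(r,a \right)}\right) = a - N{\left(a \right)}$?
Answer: $\frac{63591}{7} \approx 9084.4$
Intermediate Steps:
$N{\left(q \right)} = 2 q \left(3 + q\right)$
$O{\left(r,a \right)} = 3 - \frac{a}{7} + \frac{2 a \left(3 + a\right)}{7}$ ($O{\left(r,a \right)} = 3 - \frac{a - 2 a \left(3 + a\right)}{7} = 3 + \left(- \frac{a}{7} + \frac{2 a \left(3 + a\right)}{7}\right) = 3 - \frac{a}{7} + \frac{2 a \left(3 + a\right)}{7}$)
$41 \cdot 47 O{\left(-2,-4 \right)} = 41 \cdot 47 \left(3 - - \frac{4}{7} + \frac{2}{7} \left(-4\right) \left(3 - 4\right)\right) = 1927 \left(3 + \frac{4}{7} + \frac{2}{7} \left(-4\right) \left(-1\right)\right) = 1927 \left(3 + \frac{4}{7} + \frac{8}{7}\right) = 1927 \cdot \frac{33}{7} = \frac{63591}{7}$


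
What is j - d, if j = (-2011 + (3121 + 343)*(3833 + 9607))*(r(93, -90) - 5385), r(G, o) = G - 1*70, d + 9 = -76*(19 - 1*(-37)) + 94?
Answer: -249623342767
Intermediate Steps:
d = -4171 (d = -9 + (-76*(19 - 1*(-37)) + 94) = -9 + (-76*(19 + 37) + 94) = -9 + (-76*56 + 94) = -9 + (-4256 + 94) = -9 - 4162 = -4171)
r(G, o) = -70 + G (r(G, o) = G - 70 = -70 + G)
j = -249623346938 (j = (-2011 + (3121 + 343)*(3833 + 9607))*((-70 + 93) - 5385) = (-2011 + 3464*13440)*(23 - 5385) = (-2011 + 46556160)*(-5362) = 46554149*(-5362) = -249623346938)
j - d = -249623346938 - 1*(-4171) = -249623346938 + 4171 = -249623342767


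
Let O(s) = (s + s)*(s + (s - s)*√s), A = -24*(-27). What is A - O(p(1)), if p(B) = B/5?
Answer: 16198/25 ≈ 647.92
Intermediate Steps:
p(B) = B/5 (p(B) = B*(⅕) = B/5)
A = 648
O(s) = 2*s² (O(s) = (2*s)*(s + 0*√s) = (2*s)*(s + 0) = (2*s)*s = 2*s²)
A - O(p(1)) = 648 - 2*((⅕)*1)² = 648 - 2*(⅕)² = 648 - 2/25 = 16198/25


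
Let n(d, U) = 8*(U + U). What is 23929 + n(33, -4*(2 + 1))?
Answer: 23737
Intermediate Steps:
n(d, U) = 16*U (n(d, U) = 8*(2*U) = 16*U)
23929 + n(33, -4*(2 + 1)) = 23929 + 16*(-4*(2 + 1)) = 23929 + 16*(-4*3) = 23929 + 16*(-12) = 23929 - 192 = 23737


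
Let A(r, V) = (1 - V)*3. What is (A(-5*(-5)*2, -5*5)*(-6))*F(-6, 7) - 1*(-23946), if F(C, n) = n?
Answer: 20670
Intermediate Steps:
A(r, V) = 3 - 3*V
(A(-5*(-5)*2, -5*5)*(-6))*F(-6, 7) - 1*(-23946) = ((3 - (-15)*5)*(-6))*7 - 1*(-23946) = ((3 - 3*(-25))*(-6))*7 + 23946 = ((3 + 75)*(-6))*7 + 23946 = (78*(-6))*7 + 23946 = -468*7 + 23946 = -3276 + 23946 = 20670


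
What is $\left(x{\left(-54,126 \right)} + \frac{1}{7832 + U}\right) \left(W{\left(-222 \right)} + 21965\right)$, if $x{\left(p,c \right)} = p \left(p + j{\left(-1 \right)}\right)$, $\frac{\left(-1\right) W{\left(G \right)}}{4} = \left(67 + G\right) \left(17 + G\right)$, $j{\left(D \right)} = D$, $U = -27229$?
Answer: $- \frac{37157862405}{119} \approx -3.1225 \cdot 10^{8}$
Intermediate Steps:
$W{\left(G \right)} = - 4 \left(17 + G\right) \left(67 + G\right)$ ($W{\left(G \right)} = - 4 \left(67 + G\right) \left(17 + G\right) = - 4 \left(17 + G\right) \left(67 + G\right)$)
$x{\left(p,c \right)} = p \left(-1 + p\right)$ ($x{\left(p,c \right)} = p \left(p - 1\right) = p \left(-1 + p\right)$)
$\left(x{\left(-54,126 \right)} + \frac{1}{7832 + U}\right) \left(W{\left(-222 \right)} + 21965\right) = \left(- 54 \left(-1 - 54\right) + \frac{1}{7832 - 27229}\right) \left(\left(-4556 - -74592 - 4 \left(-222\right)^{2}\right) + 21965\right) = \left(\left(-54\right) \left(-55\right) + \frac{1}{-19397}\right) \left(\left(-4556 + 74592 - 197136\right) + 21965\right) = \left(2970 - \frac{1}{19397}\right) \left(\left(-4556 + 74592 - 197136\right) + 21965\right) = \frac{57609089 \left(-127100 + 21965\right)}{19397} = \frac{57609089}{19397} \left(-105135\right) = - \frac{37157862405}{119}$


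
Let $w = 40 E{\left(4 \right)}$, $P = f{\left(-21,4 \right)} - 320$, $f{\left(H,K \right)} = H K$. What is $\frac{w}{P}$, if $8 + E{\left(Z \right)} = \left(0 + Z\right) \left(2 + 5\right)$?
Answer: $- \frac{200}{101} \approx -1.9802$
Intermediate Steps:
$E{\left(Z \right)} = -8 + 7 Z$ ($E{\left(Z \right)} = -8 + \left(0 + Z\right) \left(2 + 5\right) = -8 + Z 7 = -8 + 7 Z$)
$P = -404$ ($P = \left(-21\right) 4 - 320 = -84 - 320 = -404$)
$w = 800$ ($w = 40 \left(-8 + 7 \cdot 4\right) = 40 \left(-8 + 28\right) = 40 \cdot 20 = 800$)
$\frac{w}{P} = \frac{800}{-404} = 800 \left(- \frac{1}{404}\right) = - \frac{200}{101}$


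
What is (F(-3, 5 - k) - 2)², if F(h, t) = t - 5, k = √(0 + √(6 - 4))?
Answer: (2 + 2^(¼))² ≈ 10.171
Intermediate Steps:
k = 2^(¼) (k = √(0 + √2) = √(√2) = 2^(¼) ≈ 1.1892)
F(h, t) = -5 + t
(F(-3, 5 - k) - 2)² = ((-5 + (5 - 2^(¼))) - 2)² = (-2^(¼) - 2)² = (-2 - 2^(¼))²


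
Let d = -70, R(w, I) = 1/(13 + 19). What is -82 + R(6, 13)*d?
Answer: -1347/16 ≈ -84.188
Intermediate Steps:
R(w, I) = 1/32
-82 + R(6, 13)*d = -82 + (1/32)*(-70) = -82 - 35/16 = -1347/16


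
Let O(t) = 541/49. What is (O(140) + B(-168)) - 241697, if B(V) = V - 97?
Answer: -11855597/49 ≈ -2.4195e+5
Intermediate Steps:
O(t) = 541/49 (O(t) = 541*(1/49) = 541/49)
B(V) = -97 + V
(O(140) + B(-168)) - 241697 = (541/49 + (-97 - 168)) - 241697 = (541/49 - 265) - 241697 = -12444/49 - 241697 = -11855597/49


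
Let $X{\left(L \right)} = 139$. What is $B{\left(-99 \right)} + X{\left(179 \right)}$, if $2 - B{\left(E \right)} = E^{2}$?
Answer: $-9660$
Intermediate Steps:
$B{\left(E \right)} = 2 - E^{2}$
$B{\left(-99 \right)} + X{\left(179 \right)} = \left(2 - \left(-99\right)^{2}\right) + 139 = \left(2 - 9801\right) + 139 = -9799 + 139 = -9660$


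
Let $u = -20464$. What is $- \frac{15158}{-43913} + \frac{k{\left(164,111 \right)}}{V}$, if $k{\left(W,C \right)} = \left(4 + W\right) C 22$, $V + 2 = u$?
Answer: $- \frac{983630450}{49929081} \approx -19.701$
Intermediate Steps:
$V = -20466$ ($V = -2 - 20464 = -20466$)
$k{\left(W,C \right)} = 22 C \left(4 + W\right)$ ($k{\left(W,C \right)} = C \left(4 + W\right) 22 = 22 C \left(4 + W\right)$)
$- \frac{15158}{-43913} + \frac{k{\left(164,111 \right)}}{V} = - \frac{15158}{-43913} + \frac{22 \cdot 111 \left(4 + 164\right)}{-20466} = \left(-15158\right) \left(- \frac{1}{43913}\right) + 22 \cdot 111 \cdot 168 \left(- \frac{1}{20466}\right) = \frac{15158}{43913} + 410256 \left(- \frac{1}{20466}\right) = \frac{15158}{43913} - \frac{22792}{1137} = - \frac{983630450}{49929081}$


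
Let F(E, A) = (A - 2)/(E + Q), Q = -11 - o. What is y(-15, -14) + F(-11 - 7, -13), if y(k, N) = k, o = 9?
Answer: -555/38 ≈ -14.605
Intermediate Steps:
Q = -20 (Q = -11 - 1*9 = -11 - 9 = -20)
F(E, A) = (-2 + A)/(-20 + E) (F(E, A) = (A - 2)/(E - 20) = (-2 + A)/(-20 + E))
y(-15, -14) + F(-11 - 7, -13) = -15 + (-2 - 13)/(-20 + (-11 - 7)) = -15 - 15/(-20 - 18) = -15 - 15/(-38) = -15 - 1/38*(-15) = -15 + 15/38 = -555/38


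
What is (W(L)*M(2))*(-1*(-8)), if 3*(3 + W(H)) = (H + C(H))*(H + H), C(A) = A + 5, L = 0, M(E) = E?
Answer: -48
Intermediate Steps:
C(A) = 5 + A
W(H) = -3 + 2*H*(5 + 2*H)/3 (W(H) = -3 + ((H + (5 + H))*(H + H))/3 = -3 + ((5 + 2*H)*(2*H))/3 = -3 + (2*H*(5 + 2*H))/3 = -3 + 2*H*(5 + 2*H)/3)
(W(L)*M(2))*(-1*(-8)) = ((-3 + (4/3)*0² + (10/3)*0)*2)*(-1*(-8)) = ((-3 + (4/3)*0 + 0)*2)*8 = ((-3 + 0 + 0)*2)*8 = -3*2*8 = -6*8 = -48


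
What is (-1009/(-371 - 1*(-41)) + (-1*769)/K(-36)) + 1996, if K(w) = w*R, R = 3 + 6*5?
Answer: 11878247/5940 ≈ 1999.7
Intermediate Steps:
R = 33 (R = 3 + 30 = 33)
K(w) = 33*w (K(w) = w*33 = 33*w)
(-1009/(-371 - 1*(-41)) + (-1*769)/K(-36)) + 1996 = (-1009/(-371 - 1*(-41)) + (-1*769)/((33*(-36)))) + 1996 = (-1009/(-371 + 41) - 769/(-1188)) + 1996 = (-1009/(-330) - 769*(-1/1188)) + 1996 = (-1009*(-1/330) + 769/1188) + 1996 = (1009/330 + 769/1188) + 1996 = 22007/5940 + 1996 = 11878247/5940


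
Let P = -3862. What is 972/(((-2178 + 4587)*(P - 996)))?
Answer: -162/1950487 ≈ -8.3056e-5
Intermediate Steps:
972/(((-2178 + 4587)*(P - 996))) = 972/(((-2178 + 4587)*(-3862 - 996))) = 972/((2409*(-4858))) = 972/(-11702922) = 972*(-1/11702922) = -162/1950487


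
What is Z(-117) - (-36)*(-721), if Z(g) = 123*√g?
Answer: -25956 + 369*I*√13 ≈ -25956.0 + 1330.4*I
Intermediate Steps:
Z(-117) - (-36)*(-721) = 123*√(-117) - (-36)*(-721) = 123*(3*I*√13) - 1*25956 = 369*I*√13 - 25956 = -25956 + 369*I*√13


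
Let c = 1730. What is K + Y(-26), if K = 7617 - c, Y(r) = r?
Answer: 5861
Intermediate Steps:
K = 5887 (K = 7617 - 1*1730 = 7617 - 1730 = 5887)
K + Y(-26) = 5887 - 26 = 5861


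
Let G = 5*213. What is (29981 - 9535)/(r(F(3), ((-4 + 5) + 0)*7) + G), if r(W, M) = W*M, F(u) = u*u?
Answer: 10223/564 ≈ 18.126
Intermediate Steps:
F(u) = u²
r(W, M) = M*W
G = 1065
(29981 - 9535)/(r(F(3), ((-4 + 5) + 0)*7) + G) = (29981 - 9535)/((((-4 + 5) + 0)*7)*3² + 1065) = 20446/(((1 + 0)*7)*9 + 1065) = 20446/((1*7)*9 + 1065) = 20446/(7*9 + 1065) = 20446/(63 + 1065) = 20446/1128 = 20446*(1/1128) = 10223/564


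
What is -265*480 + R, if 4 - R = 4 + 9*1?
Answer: -127209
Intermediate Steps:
R = -9 (R = 4 - (4 + 9*1) = 4 - (4 + 9) = 4 - 1*13 = 4 - 13 = -9)
-265*480 + R = -265*480 - 9 = -127200 - 9 = -127209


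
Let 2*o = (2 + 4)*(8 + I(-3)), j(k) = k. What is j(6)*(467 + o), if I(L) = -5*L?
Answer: 3216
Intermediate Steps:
o = 69 (o = ((2 + 4)*(8 - 5*(-3)))/2 = (6*(8 + 15))/2 = (6*23)/2 = (½)*138 = 69)
j(6)*(467 + o) = 6*(467 + 69) = 6*536 = 3216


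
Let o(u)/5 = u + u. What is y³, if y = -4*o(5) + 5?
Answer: -7414875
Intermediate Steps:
o(u) = 10*u (o(u) = 5*(u + u) = 5*(2*u) = 10*u)
y = -195 (y = -40*5 + 5 = -4*50 + 5 = -200 + 5 = -195)
y³ = (-195)³ = -7414875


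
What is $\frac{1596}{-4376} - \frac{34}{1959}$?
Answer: $- \frac{818837}{2143146} \approx -0.38207$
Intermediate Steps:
$\frac{1596}{-4376} - \frac{34}{1959} = 1596 \left(- \frac{1}{4376}\right) - \frac{34}{1959} = - \frac{399}{1094} - \frac{34}{1959} = - \frac{818837}{2143146}$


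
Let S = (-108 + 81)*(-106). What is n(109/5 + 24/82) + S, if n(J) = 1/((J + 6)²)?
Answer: 94921365847/33166081 ≈ 2862.0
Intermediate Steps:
S = 2862 (S = -27*(-106) = 2862)
n(J) = (6 + J)⁻² (n(J) = 1/((6 + J)²) = (6 + J)⁻²)
n(109/5 + 24/82) + S = (6 + (109/5 + 24/82))⁻² + 2862 = (6 + (109*(⅕) + 24*(1/82)))⁻² + 2862 = (6 + (109/5 + 12/41))⁻² + 2862 = (6 + 4529/205)⁻² + 2862 = (5759/205)⁻² + 2862 = 42025/33166081 + 2862 = 94921365847/33166081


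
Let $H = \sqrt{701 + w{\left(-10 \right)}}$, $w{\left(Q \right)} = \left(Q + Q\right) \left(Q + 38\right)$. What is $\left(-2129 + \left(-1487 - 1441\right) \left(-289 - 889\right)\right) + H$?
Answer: $3447055 + \sqrt{141} \approx 3.4471 \cdot 10^{6}$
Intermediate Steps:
$w{\left(Q \right)} = 2 Q \left(38 + Q\right)$
$H = \sqrt{141}$ ($H = \sqrt{701 + 2 \left(-10\right) \left(38 - 10\right)} = \sqrt{701 + 2 \left(-10\right) 28} = \sqrt{701 - 560} = \sqrt{141} \approx 11.874$)
$\left(-2129 + \left(-1487 - 1441\right) \left(-289 - 889\right)\right) + H = \left(-2129 + \left(-1487 - 1441\right) \left(-289 - 889\right)\right) + \sqrt{141} = \left(-2129 - -3449184\right) + \sqrt{141} = \left(-2129 + 3449184\right) + \sqrt{141} = 3447055 + \sqrt{141}$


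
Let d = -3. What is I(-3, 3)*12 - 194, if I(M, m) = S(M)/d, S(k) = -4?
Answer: -178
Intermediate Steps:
I(M, m) = 4/3 (I(M, m) = -4/(-3) = -4*(-⅓) = 4/3)
I(-3, 3)*12 - 194 = (4/3)*12 - 194 = 16 - 194 = -178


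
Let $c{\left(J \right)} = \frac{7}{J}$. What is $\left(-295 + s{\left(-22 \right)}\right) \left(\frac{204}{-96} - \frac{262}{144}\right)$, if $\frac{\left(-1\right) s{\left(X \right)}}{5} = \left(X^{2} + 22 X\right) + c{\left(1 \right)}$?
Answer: $\frac{3905}{3} \approx 1301.7$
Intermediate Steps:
$s{\left(X \right)} = -35 - 110 X - 5 X^{2}$ ($s{\left(X \right)} = - 5 \left(\left(X^{2} + 22 X\right) + \frac{7}{1}\right) = - 5 \left(\left(X^{2} + 22 X\right) + 7 \cdot 1\right) = - 5 \left(\left(X^{2} + 22 X\right) + 7\right) = - 5 \left(7 + X^{2} + 22 X\right) = -35 - 110 X - 5 X^{2}$)
$\left(-295 + s{\left(-22 \right)}\right) \left(\frac{204}{-96} - \frac{262}{144}\right) = \left(-295 - \left(-2385 + 2420\right)\right) \left(\frac{204}{-96} - \frac{262}{144}\right) = \left(-295 - 35\right) \left(204 \left(- \frac{1}{96}\right) - \frac{131}{72}\right) = \left(-295 - 35\right) \left(- \frac{17}{8} - \frac{131}{72}\right) = \left(-295 - 35\right) \left(- \frac{71}{18}\right) = \left(-330\right) \left(- \frac{71}{18}\right) = \frac{3905}{3}$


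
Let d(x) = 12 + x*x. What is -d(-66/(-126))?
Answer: -5413/441 ≈ -12.274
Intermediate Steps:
d(x) = 12 + x²
-d(-66/(-126)) = -(12 + (-66/(-126))²) = -(12 + (-66*(-1/126))²) = -(12 + (11/21)²) = -(12 + 121/441) = -1*5413/441 = -5413/441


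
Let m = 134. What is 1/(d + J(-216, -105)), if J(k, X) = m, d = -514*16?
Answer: -1/8090 ≈ -0.00012361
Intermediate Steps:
d = -8224
J(k, X) = 134
1/(d + J(-216, -105)) = 1/(-8224 + 134) = 1/(-8090) = -1/8090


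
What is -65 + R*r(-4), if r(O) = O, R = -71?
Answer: 219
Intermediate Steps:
-65 + R*r(-4) = -65 - 71*(-4) = -65 + 284 = 219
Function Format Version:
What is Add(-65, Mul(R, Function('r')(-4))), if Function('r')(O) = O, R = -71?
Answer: 219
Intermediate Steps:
Add(-65, Mul(R, Function('r')(-4))) = Add(-65, Mul(-71, -4)) = Add(-65, 284) = 219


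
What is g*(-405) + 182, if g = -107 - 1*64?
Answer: 69437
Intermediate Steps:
g = -171 (g = -107 - 64 = -171)
g*(-405) + 182 = -171*(-405) + 182 = 69255 + 182 = 69437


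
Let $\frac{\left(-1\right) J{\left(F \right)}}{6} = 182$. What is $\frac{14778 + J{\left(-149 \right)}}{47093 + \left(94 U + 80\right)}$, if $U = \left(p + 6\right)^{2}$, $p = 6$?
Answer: $\frac{13686}{60709} \approx 0.22544$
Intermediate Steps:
$U = 144$ ($U = \left(6 + 6\right)^{2} = 12^{2} = 144$)
$J{\left(F \right)} = -1092$ ($J{\left(F \right)} = \left(-6\right) 182 = -1092$)
$\frac{14778 + J{\left(-149 \right)}}{47093 + \left(94 U + 80\right)} = \frac{14778 - 1092}{47093 + \left(94 \cdot 144 + 80\right)} = \frac{13686}{47093 + \left(13536 + 80\right)} = \frac{13686}{47093 + 13616} = \frac{13686}{60709}$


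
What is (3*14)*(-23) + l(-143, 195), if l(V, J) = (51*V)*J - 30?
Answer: -1423131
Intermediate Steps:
l(V, J) = -30 + 51*J*V (l(V, J) = 51*J*V - 30 = -30 + 51*J*V)
(3*14)*(-23) + l(-143, 195) = (3*14)*(-23) + (-30 + 51*195*(-143)) = 42*(-23) + (-30 - 1422135) = -966 - 1422165 = -1423131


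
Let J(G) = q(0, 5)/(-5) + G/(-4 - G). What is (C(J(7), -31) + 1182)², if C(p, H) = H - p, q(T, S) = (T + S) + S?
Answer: 161036100/121 ≈ 1.3309e+6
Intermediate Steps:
q(T, S) = T + 2*S (q(T, S) = (S + T) + S = T + 2*S)
J(G) = -2 + G/(-4 - G) (J(G) = (0 + 2*5)/(-5) + G/(-4 - G) = (0 + 10)*(-⅕) + G/(-4 - G) = 10*(-⅕) + G/(-4 - G) = -2 + G/(-4 - G))
(C(J(7), -31) + 1182)² = ((-31 - (-8 - 3*7)/(4 + 7)) + 1182)² = ((-31 - (-8 - 21)/11) + 1182)² = ((-31 - (-29)/11) + 1182)² = ((-31 - 1*(-29/11)) + 1182)² = ((-31 + 29/11) + 1182)² = (-312/11 + 1182)² = (12690/11)² = 161036100/121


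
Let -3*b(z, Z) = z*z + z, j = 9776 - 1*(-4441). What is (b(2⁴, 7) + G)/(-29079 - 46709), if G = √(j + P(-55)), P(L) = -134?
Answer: 68/56841 - √14083/75788 ≈ -0.00036952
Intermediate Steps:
j = 14217 (j = 9776 + 4441 = 14217)
b(z, Z) = -z/3 - z²/3 (b(z, Z) = -(z*z + z)/3 = -(z² + z)/3 = -(z + z²)/3 = -z/3 - z²/3)
G = √14083 (G = √(14217 - 134) = √14083 ≈ 118.67)
(b(2⁴, 7) + G)/(-29079 - 46709) = (-⅓*2⁴*(1 + 2⁴) + √14083)/(-29079 - 46709) = (-⅓*16*(1 + 16) + √14083)/(-75788) = (-⅓*16*17 + √14083)*(-1/75788) = (-272/3 + √14083)*(-1/75788) = 68/56841 - √14083/75788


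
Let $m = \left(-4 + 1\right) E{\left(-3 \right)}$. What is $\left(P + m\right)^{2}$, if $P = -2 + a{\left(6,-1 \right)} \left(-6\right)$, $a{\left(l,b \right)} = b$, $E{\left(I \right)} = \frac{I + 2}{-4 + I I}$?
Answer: $\frac{529}{25} \approx 21.16$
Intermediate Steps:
$E{\left(I \right)} = \frac{2 + I}{-4 + I^{2}}$
$m = \frac{3}{5}$ ($m = \frac{-4 + 1}{-2 - 3} = - \frac{3}{-5} = \left(-3\right) \left(- \frac{1}{5}\right) = \frac{3}{5} \approx 0.6$)
$P = 4$ ($P = -2 - -6 = -2 + 6 = 4$)
$\left(P + m\right)^{2} = \left(4 + \frac{3}{5}\right)^{2} = \left(\frac{23}{5}\right)^{2} = \frac{529}{25}$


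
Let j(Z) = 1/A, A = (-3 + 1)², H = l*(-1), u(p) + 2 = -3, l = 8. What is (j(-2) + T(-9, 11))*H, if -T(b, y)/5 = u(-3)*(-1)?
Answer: 198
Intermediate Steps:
u(p) = -5 (u(p) = -2 - 3 = -5)
T(b, y) = -25 (T(b, y) = -(-25)*(-1) = -5*5 = -25)
H = -8 (H = 8*(-1) = -8)
A = 4 (A = (-2)² = 4)
j(Z) = ¼ (j(Z) = 1/4 = ¼)
(j(-2) + T(-9, 11))*H = (¼ - 25)*(-8) = -99/4*(-8) = 198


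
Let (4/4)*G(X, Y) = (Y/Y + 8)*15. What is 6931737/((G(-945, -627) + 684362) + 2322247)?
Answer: 2310579/1002248 ≈ 2.3054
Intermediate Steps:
G(X, Y) = 135 (G(X, Y) = (Y/Y + 8)*15 = (1 + 8)*15 = 9*15 = 135)
6931737/((G(-945, -627) + 684362) + 2322247) = 6931737/((135 + 684362) + 2322247) = 6931737/(684497 + 2322247) = 6931737/3006744 = 6931737*(1/3006744) = 2310579/1002248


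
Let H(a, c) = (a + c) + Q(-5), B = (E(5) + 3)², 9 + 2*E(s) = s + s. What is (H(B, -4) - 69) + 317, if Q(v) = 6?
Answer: 1049/4 ≈ 262.25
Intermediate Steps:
E(s) = -9/2 + s (E(s) = -9/2 + (s + s)/2 = -9/2 + (2*s)/2 = -9/2 + s)
B = 49/4 (B = ((-9/2 + 5) + 3)² = (½ + 3)² = (7/2)² = 49/4 ≈ 12.250)
H(a, c) = 6 + a + c (H(a, c) = (a + c) + 6 = 6 + a + c)
(H(B, -4) - 69) + 317 = ((6 + 49/4 - 4) - 69) + 317 = (57/4 - 69) + 317 = -219/4 + 317 = 1049/4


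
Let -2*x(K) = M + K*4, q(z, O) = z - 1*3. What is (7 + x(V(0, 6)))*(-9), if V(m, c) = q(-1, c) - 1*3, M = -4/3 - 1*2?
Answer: -204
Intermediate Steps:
M = -10/3 (M = -4*⅓ - 2 = -4/3 - 2 = -10/3 ≈ -3.3333)
q(z, O) = -3 + z (q(z, O) = z - 3 = -3 + z)
V(m, c) = -7 (V(m, c) = (-3 - 1) - 1*3 = -4 - 3 = -7)
x(K) = 5/3 - 2*K (x(K) = -(-10/3 + K*4)/2 = -(-10/3 + 4*K)/2 = 5/3 - 2*K)
(7 + x(V(0, 6)))*(-9) = (7 + (5/3 - 2*(-7)))*(-9) = (7 + (5/3 + 14))*(-9) = (7 + 47/3)*(-9) = (68/3)*(-9) = -204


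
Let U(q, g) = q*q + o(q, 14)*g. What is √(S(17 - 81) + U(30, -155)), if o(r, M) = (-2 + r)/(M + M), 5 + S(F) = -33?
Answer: √707 ≈ 26.589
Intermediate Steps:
S(F) = -38 (S(F) = -5 - 33 = -38)
o(r, M) = (-2 + r)/(2*M) (o(r, M) = (-2 + r)/((2*M)) = (-2 + r)*(1/(2*M)) = (-2 + r)/(2*M))
U(q, g) = q² + g*(-1/14 + q/28) (U(q, g) = q*q + ((½)*(-2 + q)/14)*g = q² + ((½)*(1/14)*(-2 + q))*g = q² + (-1/14 + q/28)*g = q² + g*(-1/14 + q/28))
√(S(17 - 81) + U(30, -155)) = √(-38 + (30² + (1/28)*(-155)*(-2 + 30))) = √(-38 + (900 + (1/28)*(-155)*28)) = √(-38 + (900 - 155)) = √(-38 + 745) = √707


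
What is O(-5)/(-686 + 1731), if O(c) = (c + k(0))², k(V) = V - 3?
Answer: 64/1045 ≈ 0.061244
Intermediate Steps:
k(V) = -3 + V
O(c) = (-3 + c)² (O(c) = (c + (-3 + 0))² = (c - 3)² = (-3 + c)²)
O(-5)/(-686 + 1731) = (-3 - 5)²/(-686 + 1731) = (-8)²/1045 = 64*(1/1045) = 64/1045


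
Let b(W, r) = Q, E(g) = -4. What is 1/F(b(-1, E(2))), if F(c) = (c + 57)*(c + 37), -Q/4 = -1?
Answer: 1/2501 ≈ 0.00039984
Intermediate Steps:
Q = 4 (Q = -4*(-1) = 4)
b(W, r) = 4
F(c) = (37 + c)*(57 + c) (F(c) = (57 + c)*(37 + c) = (37 + c)*(57 + c))
1/F(b(-1, E(2))) = 1/(2109 + 4**2 + 94*4) = 1/(2109 + 16 + 376) = 1/2501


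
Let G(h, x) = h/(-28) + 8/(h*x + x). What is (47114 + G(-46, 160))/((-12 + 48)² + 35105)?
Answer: 296828543/229326300 ≈ 1.2943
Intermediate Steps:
G(h, x) = 8/(x + h*x) - h/28 (G(h, x) = h*(-1/28) + 8/(x + h*x) = -h/28 + 8/(x + h*x) = 8/(x + h*x) - h/28)
(47114 + G(-46, 160))/((-12 + 48)² + 35105) = (47114 + (1/28)*(224 - 1*(-46)*160 - 1*160*(-46)²)/(160*(1 - 46)))/((-12 + 48)² + 35105) = (47114 + (1/28)*(1/160)*(224 + 7360 - 1*160*2116)/(-45))/(36² + 35105) = (47114 + (1/28)*(1/160)*(-1/45)*(224 + 7360 - 338560))/(1296 + 35105) = (47114 + (1/28)*(1/160)*(-1/45)*(-330976))/36401 = (47114 + 10343/6300)*(1/36401) = (296828543/6300)*(1/36401) = 296828543/229326300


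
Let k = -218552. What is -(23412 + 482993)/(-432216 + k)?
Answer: 506405/650768 ≈ 0.77816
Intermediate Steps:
-(23412 + 482993)/(-432216 + k) = -(23412 + 482993)/(-432216 - 218552) = -506405/(-650768) = -506405*(-1)/650768 = -1*(-506405/650768) = 506405/650768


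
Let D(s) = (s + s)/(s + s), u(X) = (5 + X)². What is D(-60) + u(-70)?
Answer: 4226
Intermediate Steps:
D(s) = 1 (D(s) = (2*s)/((2*s)) = (2*s)*(1/(2*s)) = 1)
D(-60) + u(-70) = 1 + (5 - 70)² = 1 + (-65)² = 1 + 4225 = 4226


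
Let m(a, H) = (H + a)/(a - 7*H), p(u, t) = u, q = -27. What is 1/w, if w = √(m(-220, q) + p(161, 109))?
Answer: √18042/1746 ≈ 0.076930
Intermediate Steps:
m(a, H) = (H + a)/(a - 7*H)
w = 3*√18042/31 (w = √((-27 - 220)/(-220 - 7*(-27)) + 161) = √(-247/(-220 + 189) + 161) = √(-247/(-31) + 161) = √(-1/31*(-247) + 161) = √(247/31 + 161) = √(5238/31) = 3*√18042/31 ≈ 12.999)
1/w = 1/(3*√18042/31) = √18042/1746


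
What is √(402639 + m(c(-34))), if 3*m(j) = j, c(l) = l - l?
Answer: √402639 ≈ 634.54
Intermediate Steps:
c(l) = 0
m(j) = j/3
√(402639 + m(c(-34))) = √(402639 + (⅓)*0) = √(402639 + 0) = √402639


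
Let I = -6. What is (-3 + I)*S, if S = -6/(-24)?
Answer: -9/4 ≈ -2.2500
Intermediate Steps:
S = 1/4 (S = -6*(-1/24) = 1/4 ≈ 0.25000)
(-3 + I)*S = (-3 - 6)*(1/4) = -9*1/4 = -9/4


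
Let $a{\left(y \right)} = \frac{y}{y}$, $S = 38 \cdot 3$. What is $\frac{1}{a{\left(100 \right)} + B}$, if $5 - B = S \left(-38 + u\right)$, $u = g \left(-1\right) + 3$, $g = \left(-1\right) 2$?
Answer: $\frac{1}{3768} \approx 0.00026539$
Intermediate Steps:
$S = 114$
$g = -2$
$a{\left(y \right)} = 1$
$u = 5$ ($u = \left(-2\right) \left(-1\right) + 3 = 2 + 3 = 5$)
$B = 3767$ ($B = 5 - 114 \left(-38 + 5\right) = 5 - 114 \left(-33\right) = 5 - -3762 = 5 + 3762 = 3767$)
$\frac{1}{a{\left(100 \right)} + B} = \frac{1}{1 + 3767} = \frac{1}{3768}$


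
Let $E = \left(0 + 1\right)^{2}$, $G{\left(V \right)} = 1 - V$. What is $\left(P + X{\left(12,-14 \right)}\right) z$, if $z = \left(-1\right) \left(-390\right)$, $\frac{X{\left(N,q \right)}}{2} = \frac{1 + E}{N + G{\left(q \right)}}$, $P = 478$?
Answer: $\frac{1678300}{9} \approx 1.8648 \cdot 10^{5}$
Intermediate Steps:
$E = 1$ ($E = 1^{2} = 1$)
$X{\left(N,q \right)} = \frac{4}{1 + N - q}$ ($X{\left(N,q \right)} = 2 \frac{1 + 1}{N - \left(-1 + q\right)} = 2 \frac{2}{1 + N - q} = \frac{4}{1 + N - q}$)
$z = 390$
$\left(P + X{\left(12,-14 \right)}\right) z = \left(478 + \frac{4}{1 + 12 - -14}\right) 390 = \left(478 + \frac{4}{1 + 12 + 14}\right) 390 = \left(478 + \frac{4}{27}\right) 390 = \frac{12910}{27} \cdot 390 = \frac{1678300}{9}$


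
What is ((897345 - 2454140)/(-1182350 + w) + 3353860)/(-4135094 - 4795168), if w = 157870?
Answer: -20824024543/55447726144 ≈ -0.37556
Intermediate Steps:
((897345 - 2454140)/(-1182350 + w) + 3353860)/(-4135094 - 4795168) = ((897345 - 2454140)/(-1182350 + 157870) + 3353860)/(-4135094 - 4795168) = (-1556795/(-1024480) + 3353860)/(-8930262) = (-1556795*(-1/1024480) + 3353860)*(-1/8930262) = (311359/204896 + 3353860)*(-1/8930262) = (687192809919/204896)*(-1/8930262) = -20824024543/55447726144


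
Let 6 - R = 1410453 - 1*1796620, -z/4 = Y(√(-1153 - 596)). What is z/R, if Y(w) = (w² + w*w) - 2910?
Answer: 25632/386173 ≈ 0.066374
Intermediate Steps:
Y(w) = -2910 + 2*w² (Y(w) = (w² + w²) - 2910 = 2*w² - 2910 = -2910 + 2*w²)
z = 25632 (z = -4*(-2910 + 2*(√(-1153 - 596))²) = -4*(-2910 + 2*(√(-1749))²) = -4*(-2910 + 2*(I*√1749)²) = -4*(-2910 + 2*(-1749)) = -4*(-2910 - 3498) = -4*(-6408) = 25632)
R = 386173 (R = 6 - (1410453 - 1*1796620) = 6 - (1410453 - 1796620) = 6 - 1*(-386167) = 6 + 386167 = 386173)
z/R = 25632/386173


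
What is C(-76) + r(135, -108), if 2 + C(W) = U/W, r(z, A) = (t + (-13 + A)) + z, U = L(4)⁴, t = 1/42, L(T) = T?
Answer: 6907/798 ≈ 8.6554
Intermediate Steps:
t = 1/42 ≈ 0.023810
U = 256 (U = 4⁴ = 256)
r(z, A) = -545/42 + A + z (r(z, A) = (1/42 + (-13 + A)) + z = (-545/42 + A) + z = -545/42 + A + z)
C(W) = -2 + 256/W
C(-76) + r(135, -108) = (-2 + 256/(-76)) + (-545/42 - 108 + 135) = (-2 + 256*(-1/76)) + 589/42 = (-2 - 64/19) + 589/42 = -102/19 + 589/42 = 6907/798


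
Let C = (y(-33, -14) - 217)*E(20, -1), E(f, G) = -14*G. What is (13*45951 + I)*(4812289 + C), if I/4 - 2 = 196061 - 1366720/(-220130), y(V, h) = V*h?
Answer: 146465459136739077/22013 ≈ 6.6536e+12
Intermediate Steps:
I = 17264285964/22013 (I = 8 + 4*(196061 - 1366720/(-220130)) = 8 + 4*(196061 - 1366720*(-1)/220130) = 8 + 4*(196061 - 1*(-136672/22013)) = 8 + 4*(196061 + 136672/22013) = 8 + 4*(4316027465/22013) = 8 + 17264109860/22013 = 17264285964/22013 ≈ 7.8428e+5)
C = 3430 (C = (-33*(-14) - 217)*(-14*(-1)) = (462 - 217)*14 = 245*14 = 3430)
(13*45951 + I)*(4812289 + C) = (13*45951 + 17264285964/22013)*(4812289 + 3430) = (597363 + 17264285964/22013)*4815719 = (30414037683/22013)*4815719 = 146465459136739077/22013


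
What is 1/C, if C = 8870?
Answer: 1/8870 ≈ 0.00011274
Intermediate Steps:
1/C = 1/8870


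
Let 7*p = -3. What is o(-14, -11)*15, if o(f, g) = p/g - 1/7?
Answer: -120/77 ≈ -1.5584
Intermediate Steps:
p = -3/7 (p = (⅐)*(-3) = -3/7 ≈ -0.42857)
o(f, g) = -⅐ - 3/(7*g) (o(f, g) = -3/(7*g) - 1/7 = -3/(7*g) - 1*⅐ = -3/(7*g) - ⅐ = -⅐ - 3/(7*g))
o(-14, -11)*15 = ((⅐)*(-3 - 1*(-11))/(-11))*15 = ((⅐)*(-1/11)*(-3 + 11))*15 = ((⅐)*(-1/11)*8)*15 = -8/77*15 = -120/77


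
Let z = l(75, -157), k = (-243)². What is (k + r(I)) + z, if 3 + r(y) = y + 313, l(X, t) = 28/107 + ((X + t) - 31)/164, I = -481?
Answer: 1033183645/17548 ≈ 58878.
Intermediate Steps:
l(X, t) = 1275/17548 + X/164 + t/164 (l(X, t) = 28*(1/107) + (-31 + X + t)*(1/164) = 28/107 + (-31/164 + X/164 + t/164) = 1275/17548 + X/164 + t/164)
r(y) = 310 + y (r(y) = -3 + (y + 313) = -3 + (313 + y) = 310 + y)
k = 59049
z = -7499/17548 (z = 1275/17548 + (1/164)*75 + (1/164)*(-157) = 1275/17548 + 75/164 - 157/164 = -7499/17548 ≈ -0.42734)
(k + r(I)) + z = (59049 + (310 - 481)) - 7499/17548 = (59049 - 171) - 7499/17548 = 58878 - 7499/17548 = 1033183645/17548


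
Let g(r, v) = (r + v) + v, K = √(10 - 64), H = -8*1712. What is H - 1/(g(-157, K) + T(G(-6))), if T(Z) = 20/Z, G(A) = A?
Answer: -3195343837/233305 + 54*I*√6/233305 ≈ -13696.0 + 0.00056695*I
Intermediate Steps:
H = -13696
K = 3*I*√6 (K = √(-54) = 3*I*√6 ≈ 7.3485*I)
g(r, v) = r + 2*v
H - 1/(g(-157, K) + T(G(-6))) = -13696 - 1/((-157 + 2*(3*I*√6)) + 20/(-6)) = -13696 - 1/((-157 + 6*I*√6) + 20*(-⅙)) = -13696 - 1/((-157 + 6*I*√6) - 10/3) = -13696 - 1/(-481/3 + 6*I*√6)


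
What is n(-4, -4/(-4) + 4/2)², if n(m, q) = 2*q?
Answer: 36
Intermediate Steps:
n(-4, -4/(-4) + 4/2)² = (2*(-4/(-4) + 4/2))² = (2*(-4*(-¼) + 4*(½)))² = (2*(1 + 2))² = (2*3)² = 6² = 36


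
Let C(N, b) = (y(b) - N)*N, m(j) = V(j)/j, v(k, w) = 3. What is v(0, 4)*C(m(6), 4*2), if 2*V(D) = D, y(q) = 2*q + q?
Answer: 141/4 ≈ 35.250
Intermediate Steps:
y(q) = 3*q
V(D) = D/2
m(j) = ½ (m(j) = (j/2)/j = ½)
C(N, b) = N*(-N + 3*b) (C(N, b) = (3*b - N)*N = (-N + 3*b)*N = N*(-N + 3*b))
v(0, 4)*C(m(6), 4*2) = 3*((-1*½ + 3*(4*2))/2) = 3*((-½ + 3*8)/2) = 3*((-½ + 24)/2) = 3*((½)*(47/2)) = 3*(47/4) = 141/4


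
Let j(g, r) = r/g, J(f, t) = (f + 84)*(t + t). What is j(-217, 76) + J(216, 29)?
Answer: 3775724/217 ≈ 17400.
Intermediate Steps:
J(f, t) = 2*t*(84 + f) (J(f, t) = (84 + f)*(2*t) = 2*t*(84 + f))
j(-217, 76) + J(216, 29) = 76/(-217) + 2*29*(84 + 216) = 76*(-1/217) + 2*29*300 = -76/217 + 17400 = 3775724/217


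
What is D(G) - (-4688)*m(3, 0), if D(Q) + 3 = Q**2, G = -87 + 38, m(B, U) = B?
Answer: 16462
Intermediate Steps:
G = -49
D(Q) = -3 + Q**2
D(G) - (-4688)*m(3, 0) = (-3 + (-49)**2) - (-4688)*3 = (-3 + 2401) - 1*(-14064) = 2398 + 14064 = 16462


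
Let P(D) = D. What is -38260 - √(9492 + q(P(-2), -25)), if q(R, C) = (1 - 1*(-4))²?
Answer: -38260 - √9517 ≈ -38358.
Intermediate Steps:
q(R, C) = 25 (q(R, C) = (1 + 4)² = 5² = 25)
-38260 - √(9492 + q(P(-2), -25)) = -38260 - √(9492 + 25) = -38260 - √9517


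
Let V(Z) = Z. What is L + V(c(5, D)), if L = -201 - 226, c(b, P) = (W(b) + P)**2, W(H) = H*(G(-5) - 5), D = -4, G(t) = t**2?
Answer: 8789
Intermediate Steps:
W(H) = 20*H (W(H) = H*((-5)**2 - 5) = H*(25 - 5) = H*20 = 20*H)
c(b, P) = (P + 20*b)**2 (c(b, P) = (20*b + P)**2 = (P + 20*b)**2)
L = -427
L + V(c(5, D)) = -427 + (-4 + 20*5)**2 = -427 + (-4 + 100)**2 = -427 + 96**2 = -427 + 9216 = 8789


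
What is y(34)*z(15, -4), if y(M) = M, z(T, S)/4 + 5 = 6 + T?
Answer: 2176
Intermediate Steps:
z(T, S) = 4 + 4*T (z(T, S) = -20 + 4*(6 + T) = -20 + (24 + 4*T) = 4 + 4*T)
y(34)*z(15, -4) = 34*(4 + 4*15) = 34*(4 + 60) = 34*64 = 2176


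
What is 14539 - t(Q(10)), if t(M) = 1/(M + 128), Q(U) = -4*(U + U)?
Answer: 697871/48 ≈ 14539.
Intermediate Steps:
Q(U) = -8*U
t(M) = 1/(128 + M)
14539 - t(Q(10)) = 14539 - 1/(128 - 8*10) = 14539 - 1/(128 - 80) = 14539 - 1/48 = 697871/48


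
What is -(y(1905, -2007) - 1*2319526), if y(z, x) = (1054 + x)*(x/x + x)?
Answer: 407808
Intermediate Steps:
y(z, x) = (1 + x)*(1054 + x) (y(z, x) = (1054 + x)*(1 + x) = (1 + x)*(1054 + x))
-(y(1905, -2007) - 1*2319526) = -((1054 + (-2007)² + 1055*(-2007)) - 1*2319526) = -((1054 + 4028049 - 2117385) - 2319526) = -(1911718 - 2319526) = -1*(-407808) = 407808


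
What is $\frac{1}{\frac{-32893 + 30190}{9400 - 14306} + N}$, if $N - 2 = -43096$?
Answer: $- \frac{4906}{211416461} \approx -2.3205 \cdot 10^{-5}$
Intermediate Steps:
$N = -43094$ ($N = 2 - 43096 = -43094$)
$\frac{1}{\frac{-32893 + 30190}{9400 - 14306} + N} = \frac{1}{\frac{-32893 + 30190}{9400 - 14306} - 43094} = \frac{1}{- \frac{2703}{-4906} - 43094} = \frac{1}{\left(-2703\right) \left(- \frac{1}{4906}\right) - 43094} = \frac{1}{\frac{2703}{4906} - 43094} = \frac{1}{- \frac{211416461}{4906}} = - \frac{4906}{211416461}$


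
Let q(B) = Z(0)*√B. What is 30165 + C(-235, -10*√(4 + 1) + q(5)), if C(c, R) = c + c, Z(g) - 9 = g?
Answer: 29695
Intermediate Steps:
Z(g) = 9 + g
q(B) = 9*√B (q(B) = (9 + 0)*√B = 9*√B)
C(c, R) = 2*c
30165 + C(-235, -10*√(4 + 1) + q(5)) = 30165 + 2*(-235) = 30165 - 470 = 29695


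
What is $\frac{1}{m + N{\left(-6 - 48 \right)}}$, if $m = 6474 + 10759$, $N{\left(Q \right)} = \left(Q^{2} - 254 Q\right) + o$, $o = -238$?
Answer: $\frac{1}{33627} \approx 2.9738 \cdot 10^{-5}$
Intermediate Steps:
$N{\left(Q \right)} = -238 + Q^{2} - 254 Q$ ($N{\left(Q \right)} = \left(Q^{2} - 254 Q\right) - 238 = -238 + Q^{2} - 254 Q$)
$m = 17233$
$\frac{1}{m + N{\left(-6 - 48 \right)}} = \frac{1}{17233 - \left(238 - \left(-6 - 48\right)^{2} + 254 \left(-6 - 48\right)\right)} = \frac{1}{17233 - \left(-13478 - 2916\right)} = \frac{1}{17233 + \left(-238 + 2916 + 13716\right)} = \frac{1}{17233 + 16394} = \frac{1}{33627}$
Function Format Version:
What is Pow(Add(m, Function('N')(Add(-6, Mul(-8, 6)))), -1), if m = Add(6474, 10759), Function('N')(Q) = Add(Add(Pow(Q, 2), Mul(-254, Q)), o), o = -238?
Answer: Rational(1, 33627) ≈ 2.9738e-5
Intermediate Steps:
Function('N')(Q) = Add(-238, Pow(Q, 2), Mul(-254, Q)) (Function('N')(Q) = Add(Add(Pow(Q, 2), Mul(-254, Q)), -238) = Add(-238, Pow(Q, 2), Mul(-254, Q)))
m = 17233
Pow(Add(m, Function('N')(Add(-6, Mul(-8, 6)))), -1) = Pow(Add(17233, Add(-238, Pow(Add(-6, Mul(-8, 6)), 2), Mul(-254, Add(-6, Mul(-8, 6))))), -1) = Pow(Add(17233, Add(-238, Pow(Add(-6, -48), 2), Mul(-254, Add(-6, -48)))), -1) = Pow(Add(17233, Add(-238, Pow(-54, 2), Mul(-254, -54))), -1) = Pow(Add(17233, Add(-238, 2916, 13716)), -1) = Pow(Add(17233, 16394), -1) = Pow(33627, -1) = Rational(1, 33627)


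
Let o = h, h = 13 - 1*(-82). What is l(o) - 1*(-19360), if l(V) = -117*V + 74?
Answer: 8319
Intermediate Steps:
h = 95 (h = 13 + 82 = 95)
o = 95
l(V) = 74 - 117*V
l(o) - 1*(-19360) = (74 - 117*95) - 1*(-19360) = (74 - 11115) + 19360 = -11041 + 19360 = 8319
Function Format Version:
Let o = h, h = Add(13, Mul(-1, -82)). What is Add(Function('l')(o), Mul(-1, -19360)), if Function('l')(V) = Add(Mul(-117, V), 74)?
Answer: 8319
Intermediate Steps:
h = 95 (h = Add(13, 82) = 95)
o = 95
Function('l')(V) = Add(74, Mul(-117, V))
Add(Function('l')(o), Mul(-1, -19360)) = Add(Add(74, Mul(-117, 95)), Mul(-1, -19360)) = Add(Add(74, -11115), 19360) = Add(-11041, 19360) = 8319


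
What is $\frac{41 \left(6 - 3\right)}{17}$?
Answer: $\frac{123}{17} \approx 7.2353$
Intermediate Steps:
$\frac{41 \left(6 - 3\right)}{17} = 41 \cdot 3 \cdot \frac{1}{17} = 123 \cdot \frac{1}{17} = \frac{123}{17}$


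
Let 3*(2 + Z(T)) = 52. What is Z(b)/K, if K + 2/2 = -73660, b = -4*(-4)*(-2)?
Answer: -46/220983 ≈ -0.00020816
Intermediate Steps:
b = -32 (b = 16*(-2) = -32)
Z(T) = 46/3 (Z(T) = -2 + (1/3)*52 = -2 + 52/3 = 46/3)
K = -73661 (K = -1 - 73660 = -73661)
Z(b)/K = (46/3)/(-73661) = (46/3)*(-1/73661) = -46/220983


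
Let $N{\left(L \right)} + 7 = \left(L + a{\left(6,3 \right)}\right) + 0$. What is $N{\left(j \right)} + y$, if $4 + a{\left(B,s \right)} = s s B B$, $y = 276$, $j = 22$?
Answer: $611$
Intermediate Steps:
$a{\left(B,s \right)} = -4 + B^{2} s^{2}$ ($a{\left(B,s \right)} = -4 + s s B B = -4 + s B s B = -4 + s s B^{2} = -4 + B^{2} s^{2}$)
$N{\left(L \right)} = 313 + L$ ($N{\left(L \right)} = -7 - \left(4 - L - 6^{2} \cdot 3^{2}\right) = -7 + \left(\left(L + \left(-4 + 36 \cdot 9\right)\right) + 0\right) = -7 + \left(\left(L + \left(-4 + 324\right)\right) + 0\right) = -7 + \left(\left(L + 320\right) + 0\right) = -7 + \left(\left(320 + L\right) + 0\right) = -7 + \left(320 + L\right) = 313 + L$)
$N{\left(j \right)} + y = \left(313 + 22\right) + 276 = 335 + 276 = 611$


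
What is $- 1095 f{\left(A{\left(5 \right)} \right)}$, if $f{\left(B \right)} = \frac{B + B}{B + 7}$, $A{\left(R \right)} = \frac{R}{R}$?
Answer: $- \frac{1095}{4} \approx -273.75$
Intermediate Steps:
$A{\left(R \right)} = 1$
$f{\left(B \right)} = \frac{2 B}{7 + B}$
$- 1095 f{\left(A{\left(5 \right)} \right)} = - 1095 \cdot 2 \cdot 1 \frac{1}{7 + 1} = - 1095 \cdot 2 \cdot 1 \cdot \frac{1}{8} = \left(-1095\right) \frac{1}{4} = - \frac{1095}{4}$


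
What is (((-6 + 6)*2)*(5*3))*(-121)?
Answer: 0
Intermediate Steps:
(((-6 + 6)*2)*(5*3))*(-121) = ((0*2)*15)*(-121) = (0*15)*(-121) = 0*(-121) = 0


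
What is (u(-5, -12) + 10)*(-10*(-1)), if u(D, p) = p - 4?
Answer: -60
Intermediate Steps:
u(D, p) = -4 + p
(u(-5, -12) + 10)*(-10*(-1)) = ((-4 - 12) + 10)*(-10*(-1)) = (-16 + 10)*10 = -6*10 = -60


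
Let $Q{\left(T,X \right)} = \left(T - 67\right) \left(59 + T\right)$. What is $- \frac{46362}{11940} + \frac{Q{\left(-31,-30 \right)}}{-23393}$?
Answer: $- \frac{175297151}{46552070} \approx -3.7656$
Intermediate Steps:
$Q{\left(T,X \right)} = \left(-67 + T\right) \left(59 + T\right)$
$- \frac{46362}{11940} + \frac{Q{\left(-31,-30 \right)}}{-23393} = - \frac{46362}{11940} + \frac{-3953 + \left(-31\right)^{2} - -248}{-23393} = \left(-46362\right) \frac{1}{11940} + \left(-3953 + 961 + 248\right) \left(- \frac{1}{23393}\right) = - \frac{7727}{1990} - - \frac{2744}{23393} = - \frac{7727}{1990} + \frac{2744}{23393} = - \frac{175297151}{46552070}$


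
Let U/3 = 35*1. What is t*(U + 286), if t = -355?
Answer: -138805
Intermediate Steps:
U = 105 (U = 3*(35*1) = 3*35 = 105)
t*(U + 286) = -355*(105 + 286) = -355*391 = -138805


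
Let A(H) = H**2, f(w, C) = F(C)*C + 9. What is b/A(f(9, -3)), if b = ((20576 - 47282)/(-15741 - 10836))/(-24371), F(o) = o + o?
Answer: -8902/157393060281 ≈ -5.6559e-8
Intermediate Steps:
F(o) = 2*o
f(w, C) = 9 + 2*C**2 (f(w, C) = (2*C)*C + 9 = 2*C**2 + 9 = 9 + 2*C**2)
b = -8902/215902689 (b = -26706/(-26577)*(-1/24371) = -26706*(-1/26577)*(-1/24371) = (8902/8859)*(-1/24371) = -8902/215902689 ≈ -4.1232e-5)
b/A(f(9, -3)) = -8902/(215902689*(9 + 2*(-3)**2)**2) = -8902/(215902689*(9 + 2*9)**2) = -8902/(215902689*(9 + 18)**2) = -8902/(215902689*(27**2)) = -8902/215902689/729 = -8902/215902689*1/729 = -8902/157393060281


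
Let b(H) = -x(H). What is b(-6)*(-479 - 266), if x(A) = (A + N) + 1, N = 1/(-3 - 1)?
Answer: -15645/4 ≈ -3911.3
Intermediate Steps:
N = -¼ (N = 1/(-4) = -¼ ≈ -0.25000)
x(A) = ¾ + A (x(A) = (A - ¼) + 1 = (-¼ + A) + 1 = ¾ + A)
b(H) = -¾ - H (b(H) = -(¾ + H) = -¾ - H)
b(-6)*(-479 - 266) = (-¾ - 1*(-6))*(-479 - 266) = (-¾ + 6)*(-745) = (21/4)*(-745) = -15645/4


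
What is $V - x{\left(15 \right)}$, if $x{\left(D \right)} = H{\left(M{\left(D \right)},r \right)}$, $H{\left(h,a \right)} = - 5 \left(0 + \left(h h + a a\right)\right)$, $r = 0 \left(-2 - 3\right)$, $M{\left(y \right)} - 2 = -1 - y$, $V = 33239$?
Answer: $34219$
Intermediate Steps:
$M{\left(y \right)} = 1 - y$ ($M{\left(y \right)} = 2 - \left(1 + y\right) = 1 - y$)
$r = 0$ ($r = 0 \left(-5\right) = 0$)
$H{\left(h,a \right)} = - 5 a^{2} - 5 h^{2}$ ($H{\left(h,a \right)} = - 5 \left(0 + \left(h^{2} + a^{2}\right)\right) = - 5 \left(0 + \left(a^{2} + h^{2}\right)\right) = - 5 \left(a^{2} + h^{2}\right) = - 5 a^{2} - 5 h^{2}$)
$x{\left(D \right)} = - 5 \left(1 - D\right)^{2}$ ($x{\left(D \right)} = - 5 \cdot 0^{2} - 5 \left(1 - D\right)^{2} = \left(-5\right) 0 - 5 \left(1 - D\right)^{2} = 0 - 5 \left(1 - D\right)^{2} = - 5 \left(1 - D\right)^{2}$)
$V - x{\left(15 \right)} = 33239 - - 5 \left(-1 + 15\right)^{2} = 33239 - - 5 \cdot 14^{2} = 33239 - \left(-5\right) 196 = 33239 - -980 = 33239 + 980 = 34219$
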